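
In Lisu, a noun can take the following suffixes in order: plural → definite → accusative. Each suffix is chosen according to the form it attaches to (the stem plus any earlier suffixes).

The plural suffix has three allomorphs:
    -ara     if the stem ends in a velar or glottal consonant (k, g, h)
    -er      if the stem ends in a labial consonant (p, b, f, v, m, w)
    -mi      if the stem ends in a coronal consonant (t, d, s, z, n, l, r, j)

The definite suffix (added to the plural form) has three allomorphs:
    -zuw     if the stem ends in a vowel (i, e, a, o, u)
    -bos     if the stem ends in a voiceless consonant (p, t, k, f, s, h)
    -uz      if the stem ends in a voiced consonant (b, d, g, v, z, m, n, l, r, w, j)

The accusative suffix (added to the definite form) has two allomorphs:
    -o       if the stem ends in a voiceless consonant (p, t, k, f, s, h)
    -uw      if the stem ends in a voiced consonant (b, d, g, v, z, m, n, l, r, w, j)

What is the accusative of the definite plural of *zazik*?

The final consonant of *zazik* is /k/, which is velar/glottal, so the plural suffix is -ara, giving *zazikara*.
The final sound of the plural form *zazikara* is /a/, which is a vowel, so the definite suffix is -zuw, giving *zazikarazuw*.
The final consonant of the definite form *zazikarazuw* is /w/, which is voiced, so the accusative suffix is -uw, giving *zazikarazuwuw*.

zazikarazuwuw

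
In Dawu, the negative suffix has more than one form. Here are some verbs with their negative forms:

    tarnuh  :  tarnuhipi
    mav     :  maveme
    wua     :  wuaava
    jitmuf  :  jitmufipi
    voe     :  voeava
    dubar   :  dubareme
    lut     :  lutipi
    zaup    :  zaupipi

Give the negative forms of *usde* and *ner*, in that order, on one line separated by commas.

usdeava, nereme

The alternation tracks the final sound of the stem — -ipi when the stem ends in a voiceless consonant (*tarnuh*, *jitmuf*, *lut*, *zaup*); -eme when the stem ends in a voiced consonant (*mav*, *dubar*); -ava when the stem ends in a vowel (*wua*, *voe*).
Since the final sound of *usde* is /e/ (a vowel), it takes -ava, giving *usdeava*.
*ner* — final sound /r/ (a voiced consonant) → -eme → *nereme*.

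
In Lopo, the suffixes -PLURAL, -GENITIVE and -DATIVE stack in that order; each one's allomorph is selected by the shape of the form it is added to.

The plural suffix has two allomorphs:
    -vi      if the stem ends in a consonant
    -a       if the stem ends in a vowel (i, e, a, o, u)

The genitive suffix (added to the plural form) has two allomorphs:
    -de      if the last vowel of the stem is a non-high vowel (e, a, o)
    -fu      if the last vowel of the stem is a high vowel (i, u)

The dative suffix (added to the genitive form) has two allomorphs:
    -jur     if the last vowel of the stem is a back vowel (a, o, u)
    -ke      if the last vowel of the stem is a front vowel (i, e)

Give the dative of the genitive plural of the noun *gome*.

The final sound of *gome* is /e/, which is a vowel, so the plural suffix is -a, giving *gomea*.
The plural form *gomea* — last vowel /a/ (a non-high vowel) → -de → *gomeade*.
The last vowel of the genitive form *gomeade* is /e/, which is a front vowel, so the dative suffix is -ke, giving *gomeadeke*.

gomeadeke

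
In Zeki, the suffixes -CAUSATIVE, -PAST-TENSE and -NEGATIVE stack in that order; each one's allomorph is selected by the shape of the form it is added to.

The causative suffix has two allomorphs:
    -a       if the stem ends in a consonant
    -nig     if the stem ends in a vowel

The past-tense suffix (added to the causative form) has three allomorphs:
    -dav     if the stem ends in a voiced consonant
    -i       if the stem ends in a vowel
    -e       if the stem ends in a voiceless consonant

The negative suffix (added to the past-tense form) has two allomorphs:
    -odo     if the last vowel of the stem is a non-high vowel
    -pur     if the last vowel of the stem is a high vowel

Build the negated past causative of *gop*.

*gop* — final sound /p/ (a consonant) → -a → *gopa*.
Since the final sound of the causative form *gopa* is /a/ (a vowel), it takes -i, giving *gopai*.
The last vowel of the past-tense form *gopai* is /i/, which is a high vowel, so the negative suffix is -pur, giving *gopaipur*.

gopaipur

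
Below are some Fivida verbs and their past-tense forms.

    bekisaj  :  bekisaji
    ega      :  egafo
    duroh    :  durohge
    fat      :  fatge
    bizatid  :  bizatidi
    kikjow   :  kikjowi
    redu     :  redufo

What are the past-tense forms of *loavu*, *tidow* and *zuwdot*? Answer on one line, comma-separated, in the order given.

loavufo, tidowi, zuwdotge

The pattern is voicing of the final sound: -ge when the stem ends in a voiceless consonant (*duroh*, *fat*); -i when the stem ends in a voiced consonant (*bekisaj*, *bizatid*, *kikjow*); -fo when the stem ends in a vowel (*ega*, *redu*).
*loavu*: final sound = /u/, a vowel → -fo → *loavufo*.
The final sound of *tidow* is /w/, which is a voiced consonant, so the suffix is -i, giving *tidowi*.
The final sound of *zuwdot* is /t/, which is a voiceless consonant, so the suffix is -ge, giving *zuwdotge*.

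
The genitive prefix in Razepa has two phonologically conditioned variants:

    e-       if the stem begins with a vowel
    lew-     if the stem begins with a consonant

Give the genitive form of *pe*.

*pe*: first sound = /p/, a consonant → lew- → *lewpe*.

lewpe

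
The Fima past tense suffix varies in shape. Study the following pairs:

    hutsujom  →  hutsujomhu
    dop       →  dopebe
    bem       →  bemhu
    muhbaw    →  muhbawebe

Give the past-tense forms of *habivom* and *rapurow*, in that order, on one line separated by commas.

The pattern is nasality of the final consonant: -hu when the stem ends in a nasal (*hutsujom*, *bem*); -ebe when the stem ends in a non-nasal consonant (*dop*, *muhbaw*).
*habivom*: final consonant = /m/, a nasal → -hu → *habivomhu*.
*rapurow* — final consonant /w/ (non-nasal) → -ebe → *rapurowebe*.

habivomhu, rapurowebe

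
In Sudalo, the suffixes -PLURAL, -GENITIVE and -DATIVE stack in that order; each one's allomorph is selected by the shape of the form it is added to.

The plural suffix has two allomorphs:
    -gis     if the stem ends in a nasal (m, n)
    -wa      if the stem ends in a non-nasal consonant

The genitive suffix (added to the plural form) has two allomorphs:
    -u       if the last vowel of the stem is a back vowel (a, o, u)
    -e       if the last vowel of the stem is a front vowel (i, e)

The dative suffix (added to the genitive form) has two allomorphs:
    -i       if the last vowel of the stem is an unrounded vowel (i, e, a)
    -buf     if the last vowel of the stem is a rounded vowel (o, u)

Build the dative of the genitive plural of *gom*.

gomgisei

*gom*: final consonant = /m/, a nasal → -gis → *gomgis*.
Since the last vowel of the plural form *gomgis* is /i/ (a front vowel), it takes -e, giving *gomgise*.
The genitive form *gomgise*: last vowel = /e/, an unrounded vowel → -i → *gomgisei*.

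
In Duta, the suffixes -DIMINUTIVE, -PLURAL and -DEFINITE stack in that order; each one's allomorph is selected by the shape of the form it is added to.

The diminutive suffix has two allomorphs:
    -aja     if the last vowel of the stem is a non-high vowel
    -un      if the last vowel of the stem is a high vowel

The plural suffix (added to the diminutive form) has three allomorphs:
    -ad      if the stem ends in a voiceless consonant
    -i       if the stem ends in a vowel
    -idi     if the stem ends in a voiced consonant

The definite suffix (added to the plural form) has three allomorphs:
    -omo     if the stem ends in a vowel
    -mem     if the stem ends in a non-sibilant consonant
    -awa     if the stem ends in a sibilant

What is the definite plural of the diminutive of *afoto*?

The last vowel of *afoto* is /o/, which is a non-high vowel, so the diminutive suffix is -aja, giving *afotoaja*.
The diminutive form *afotoaja* — final sound /a/ (a vowel) → -i → *afotoajai*.
The final sound of the plural form *afotoajai* is /i/, which is a vowel, so the definite suffix is -omo, giving *afotoajaiomo*.

afotoajaiomo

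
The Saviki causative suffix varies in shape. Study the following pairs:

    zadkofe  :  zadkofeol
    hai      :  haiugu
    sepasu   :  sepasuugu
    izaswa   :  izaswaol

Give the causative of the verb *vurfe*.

The alternation tracks the last vowel of the stem — -ugu when the last vowel of the stem is a high vowel (*hai*, *sepasu*); -ol when the last vowel of the stem is a non-high vowel (*zadkofe*, *izaswa*).
*vurfe* — last vowel /e/ (a non-high vowel) → -ol → *vurfeol*.

vurfeol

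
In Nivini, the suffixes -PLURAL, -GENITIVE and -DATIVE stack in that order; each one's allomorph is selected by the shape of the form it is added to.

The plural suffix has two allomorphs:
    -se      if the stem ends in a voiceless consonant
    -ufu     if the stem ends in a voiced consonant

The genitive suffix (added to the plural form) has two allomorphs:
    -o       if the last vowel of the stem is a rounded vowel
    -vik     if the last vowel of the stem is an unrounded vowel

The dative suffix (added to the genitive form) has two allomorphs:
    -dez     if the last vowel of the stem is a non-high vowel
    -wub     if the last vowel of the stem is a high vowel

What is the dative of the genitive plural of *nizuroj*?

nizurojufuodez

*nizuroj* — final consonant /j/ (voiced) → -ufu → *nizurojufu*.
The plural form *nizurojufu* — last vowel /u/ (a rounded vowel) → -o → *nizurojufuo*.
The genitive form *nizurojufuo*: last vowel = /o/, a non-high vowel → -dez → *nizurojufuodez*.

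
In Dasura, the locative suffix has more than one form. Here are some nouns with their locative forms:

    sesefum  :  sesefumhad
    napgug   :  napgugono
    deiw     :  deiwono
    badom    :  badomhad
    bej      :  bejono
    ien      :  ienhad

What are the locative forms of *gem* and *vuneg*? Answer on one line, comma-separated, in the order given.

The pattern is nasality of the final consonant: -had when the stem ends in a nasal (*sesefum*, *badom*, *ien*); -ono when the stem ends in a non-nasal consonant (*napgug*, *deiw*, *bej*).
*gem*: final consonant = /m/, a nasal → -had → *gemhad*.
Since the final consonant of *vuneg* is /g/ (non-nasal), it takes -ono, giving *vunegono*.

gemhad, vunegono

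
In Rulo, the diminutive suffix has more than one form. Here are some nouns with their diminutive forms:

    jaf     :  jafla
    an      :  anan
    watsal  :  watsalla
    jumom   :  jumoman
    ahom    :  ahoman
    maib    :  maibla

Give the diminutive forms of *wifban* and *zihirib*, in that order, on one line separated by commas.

The suffix is conditioned by the final consonant: -an when the stem ends in a nasal (*an*, *jumom*, *ahom*); -la when the stem ends in a non-nasal consonant (*jaf*, *watsal*, *maib*).
The final consonant of *wifban* is /n/, which is a nasal, so the suffix is -an, giving *wifbanan*.
*zihirib* — final consonant /b/ (non-nasal) → -la → *zihiribla*.

wifbanan, zihiribla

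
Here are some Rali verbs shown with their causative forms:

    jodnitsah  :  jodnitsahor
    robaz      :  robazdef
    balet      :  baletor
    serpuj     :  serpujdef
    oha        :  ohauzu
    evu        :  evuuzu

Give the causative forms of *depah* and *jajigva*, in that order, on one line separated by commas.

The suffix is conditioned by the final sound: -or when the stem ends in a voiceless consonant (*jodnitsah*, *balet*); -def when the stem ends in a voiced consonant (*robaz*, *serpuj*); -uzu when the stem ends in a vowel (*oha*, *evu*).
The final sound of *depah* is /h/, which is a voiceless consonant, so the suffix is -or, giving *depahor*.
*jajigva* — final sound /a/ (a vowel) → -uzu → *jajigvauzu*.

depahor, jajigvauzu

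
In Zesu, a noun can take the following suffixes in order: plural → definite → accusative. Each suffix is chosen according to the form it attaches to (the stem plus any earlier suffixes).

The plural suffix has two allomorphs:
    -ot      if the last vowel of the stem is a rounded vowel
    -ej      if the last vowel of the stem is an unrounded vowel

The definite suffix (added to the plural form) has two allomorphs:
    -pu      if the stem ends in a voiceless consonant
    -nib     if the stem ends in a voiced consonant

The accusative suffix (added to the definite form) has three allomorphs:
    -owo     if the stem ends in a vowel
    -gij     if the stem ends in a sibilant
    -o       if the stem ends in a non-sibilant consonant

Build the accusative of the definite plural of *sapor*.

The last vowel of *sapor* is /o/, which is a rounded vowel, so the plural suffix is -ot, giving *saporot*.
The plural form *saporot* — final consonant /t/ (voiceless) → -pu → *saporotpu*.
Since the final sound of the definite form *saporotpu* is /u/ (a vowel), it takes -owo, giving *saporotpuowo*.

saporotpuowo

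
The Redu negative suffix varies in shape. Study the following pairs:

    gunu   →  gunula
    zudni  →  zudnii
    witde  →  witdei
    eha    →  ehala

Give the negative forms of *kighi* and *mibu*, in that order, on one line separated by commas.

The alternation tracks the last vowel of the stem — -i when the last vowel of the stem is a front vowel (*zudni*, *witde*); -la when the last vowel of the stem is a back vowel (*gunu*, *eha*).
The last vowel of *kighi* is /i/, which is a front vowel, so the suffix is -i, giving *kighii*.
*mibu*: last vowel = /u/, a back vowel → -la → *mibula*.

kighii, mibula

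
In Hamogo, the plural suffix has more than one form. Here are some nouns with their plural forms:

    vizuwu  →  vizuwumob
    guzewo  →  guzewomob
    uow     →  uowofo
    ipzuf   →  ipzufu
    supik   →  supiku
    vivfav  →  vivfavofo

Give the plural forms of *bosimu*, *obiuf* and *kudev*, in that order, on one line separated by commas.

bosimumob, obiufu, kudevofo

The pattern is voicing of the final sound: -u when the stem ends in a voiceless consonant (*ipzuf*, *supik*); -ofo when the stem ends in a voiced consonant (*uow*, *vivfav*); -mob when the stem ends in a vowel (*vizuwu*, *guzewo*).
*bosimu*: final sound = /u/, a vowel → -mob → *bosimumob*.
*obiuf*: final sound = /f/, a voiceless consonant → -u → *obiufu*.
Since the final sound of *kudev* is /v/ (a voiced consonant), it takes -ofo, giving *kudevofo*.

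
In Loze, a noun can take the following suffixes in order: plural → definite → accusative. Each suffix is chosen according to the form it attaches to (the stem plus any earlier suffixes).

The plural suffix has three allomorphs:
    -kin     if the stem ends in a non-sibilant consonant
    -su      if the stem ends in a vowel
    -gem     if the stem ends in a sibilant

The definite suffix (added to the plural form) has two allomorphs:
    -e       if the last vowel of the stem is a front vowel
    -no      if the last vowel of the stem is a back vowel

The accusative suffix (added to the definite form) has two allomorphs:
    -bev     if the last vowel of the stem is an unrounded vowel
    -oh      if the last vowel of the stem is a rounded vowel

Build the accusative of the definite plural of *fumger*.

*fumger*: final sound = /r/, a non-sibilant consonant → -kin → *fumgerkin*.
The plural form *fumgerkin* — last vowel /i/ (a front vowel) → -e → *fumgerkine*.
The definite form *fumgerkine*: last vowel = /e/, an unrounded vowel → -bev → *fumgerkinebev*.

fumgerkinebev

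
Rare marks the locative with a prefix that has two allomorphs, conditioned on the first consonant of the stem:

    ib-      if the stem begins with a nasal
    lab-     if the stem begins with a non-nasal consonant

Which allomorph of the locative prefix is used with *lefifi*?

The first consonant of *lefifi* is /l/, which is non-nasal, so the prefix is lab-.

lab-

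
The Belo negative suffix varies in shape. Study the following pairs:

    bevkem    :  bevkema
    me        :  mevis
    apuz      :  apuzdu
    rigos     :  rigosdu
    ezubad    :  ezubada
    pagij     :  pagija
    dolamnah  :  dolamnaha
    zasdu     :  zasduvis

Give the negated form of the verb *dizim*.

dizima

Looking at the final sound of each stem: -du when the stem ends in a sibilant (*apuz*, *rigos*); -a when the stem ends in a non-sibilant consonant (*bevkem*, *ezubad*, *pagij*, *dolamnah*); -vis when the stem ends in a vowel (*me*, *zasdu*).
Since the final sound of *dizim* is /m/ (a non-sibilant consonant), it takes -a, giving *dizima*.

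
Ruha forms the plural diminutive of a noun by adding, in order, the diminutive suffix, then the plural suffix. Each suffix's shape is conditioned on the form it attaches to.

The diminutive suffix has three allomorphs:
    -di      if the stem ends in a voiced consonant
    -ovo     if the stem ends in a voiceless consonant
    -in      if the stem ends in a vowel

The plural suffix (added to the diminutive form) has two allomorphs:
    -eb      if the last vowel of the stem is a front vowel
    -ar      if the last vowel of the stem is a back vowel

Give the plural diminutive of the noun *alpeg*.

alpegdieb

*alpeg*: final sound = /g/, a voiced consonant → -di → *alpegdi*.
The diminutive form *alpegdi* — last vowel /i/ (a front vowel) → -eb → *alpegdieb*.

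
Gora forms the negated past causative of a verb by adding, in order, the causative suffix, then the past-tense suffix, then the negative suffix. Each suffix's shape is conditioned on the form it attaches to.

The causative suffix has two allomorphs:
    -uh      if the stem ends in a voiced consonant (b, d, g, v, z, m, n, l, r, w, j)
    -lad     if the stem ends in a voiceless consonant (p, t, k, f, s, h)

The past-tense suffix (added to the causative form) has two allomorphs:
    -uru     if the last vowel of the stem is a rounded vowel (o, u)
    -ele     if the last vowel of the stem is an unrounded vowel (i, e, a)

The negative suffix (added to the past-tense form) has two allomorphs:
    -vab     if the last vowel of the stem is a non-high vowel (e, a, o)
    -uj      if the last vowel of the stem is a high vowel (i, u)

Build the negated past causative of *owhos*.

Since the final consonant of *owhos* is /s/ (voiceless), it takes -lad, giving *owhoslad*.
The causative form *owhoslad*: last vowel = /a/, an unrounded vowel → -ele → *owhosladele*.
The past-tense form *owhosladele* — last vowel /e/ (a non-high vowel) → -vab → *owhosladelevab*.

owhosladelevab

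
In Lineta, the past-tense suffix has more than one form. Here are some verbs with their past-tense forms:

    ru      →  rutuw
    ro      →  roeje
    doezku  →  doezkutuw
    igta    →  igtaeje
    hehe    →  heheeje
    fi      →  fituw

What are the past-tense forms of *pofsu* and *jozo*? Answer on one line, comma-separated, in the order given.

pofsutuw, jozoeje

The alternation tracks the last vowel of the stem — -tuw when the last vowel of the stem is a high vowel (*ru*, *doezku*, *fi*); -eje when the last vowel of the stem is a non-high vowel (*ro*, *igta*, *hehe*).
Since the last vowel of *pofsu* is /u/ (a high vowel), it takes -tuw, giving *pofsutuw*.
Since the last vowel of *jozo* is /o/ (a non-high vowel), it takes -eje, giving *jozoeje*.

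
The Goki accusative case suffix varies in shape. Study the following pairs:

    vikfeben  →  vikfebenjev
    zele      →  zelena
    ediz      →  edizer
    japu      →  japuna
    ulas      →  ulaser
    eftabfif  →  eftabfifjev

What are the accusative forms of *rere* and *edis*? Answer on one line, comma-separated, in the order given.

Looking at the final sound of each stem: -er when the stem ends in a sibilant (*ediz*, *ulas*); -jev when the stem ends in a non-sibilant consonant (*vikfeben*, *eftabfif*); -na when the stem ends in a vowel (*zele*, *japu*).
*rere* — final sound /e/ (a vowel) → -na → *rerena*.
The final sound of *edis* is /s/, which is a sibilant, so the suffix is -er, giving *ediser*.

rerena, ediser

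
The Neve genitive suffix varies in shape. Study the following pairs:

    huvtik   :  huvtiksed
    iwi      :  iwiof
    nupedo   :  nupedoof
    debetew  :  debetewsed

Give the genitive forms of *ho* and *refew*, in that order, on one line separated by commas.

The suffix is conditioned by the final sound: -sed when the stem ends in a consonant (*huvtik*, *debetew*); -of when the stem ends in a vowel (*iwi*, *nupedo*).
*ho*: final sound = /o/, a vowel → -of → *hoof*.
The final sound of *refew* is /w/, which is a consonant, so the suffix is -sed, giving *refewsed*.

hoof, refewsed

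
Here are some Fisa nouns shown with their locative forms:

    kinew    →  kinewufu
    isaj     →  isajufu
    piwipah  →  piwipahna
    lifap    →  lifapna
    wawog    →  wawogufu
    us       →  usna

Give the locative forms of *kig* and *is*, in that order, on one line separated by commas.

kigufu, isna

The suffix is conditioned by the final consonant: -na when the stem ends in a voiceless consonant (*piwipah*, *lifap*, *us*); -ufu when the stem ends in a voiced consonant (*kinew*, *isaj*, *wawog*).
*kig* — final consonant /g/ (voiced) → -ufu → *kigufu*.
*is*: final consonant = /s/, voiceless → -na → *isna*.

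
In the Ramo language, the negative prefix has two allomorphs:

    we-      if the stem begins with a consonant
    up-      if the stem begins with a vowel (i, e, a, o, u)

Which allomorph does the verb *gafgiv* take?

Since the first sound of *gafgiv* is /g/ (a consonant), it takes we-.

we-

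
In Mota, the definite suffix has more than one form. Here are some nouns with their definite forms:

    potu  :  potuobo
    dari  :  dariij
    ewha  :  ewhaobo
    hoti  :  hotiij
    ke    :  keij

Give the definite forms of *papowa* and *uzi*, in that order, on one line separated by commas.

papowaobo, uziij

The suffix is conditioned by the last vowel: -ij when the last vowel of the stem is a front vowel (*dari*, *hoti*, *ke*); -obo when the last vowel of the stem is a back vowel (*potu*, *ewha*).
*papowa* — last vowel /a/ (a back vowel) → -obo → *papowaobo*.
Since the last vowel of *uzi* is /i/ (a front vowel), it takes -ij, giving *uziij*.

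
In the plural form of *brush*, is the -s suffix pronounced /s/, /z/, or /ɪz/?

The stem *brush* ends in a sibilant (/s, z, ʃ, ʒ, tʃ, dʒ/).
The plural suffix surfaces as /ɪz/ after sibilants, /s/ after other voiceless consonants, and /z/ after other voiced sounds.
So the plural -s on *brush* is pronounced /ɪz/.

/ɪz/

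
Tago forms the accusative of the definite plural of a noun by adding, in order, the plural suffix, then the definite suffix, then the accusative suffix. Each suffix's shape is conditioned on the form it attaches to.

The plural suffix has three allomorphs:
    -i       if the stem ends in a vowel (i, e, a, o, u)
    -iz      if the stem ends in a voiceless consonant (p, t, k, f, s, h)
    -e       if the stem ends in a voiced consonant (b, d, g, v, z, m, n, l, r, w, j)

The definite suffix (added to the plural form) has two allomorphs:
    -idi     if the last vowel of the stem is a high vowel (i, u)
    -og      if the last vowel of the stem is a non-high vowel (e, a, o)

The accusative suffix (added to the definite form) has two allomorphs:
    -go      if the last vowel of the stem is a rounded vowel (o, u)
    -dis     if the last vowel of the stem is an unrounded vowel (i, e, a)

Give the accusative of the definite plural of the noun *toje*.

*toje*: final sound = /e/, a vowel → -i → *tojei*.
The plural form *tojei* — last vowel /i/ (a high vowel) → -idi → *tojeiidi*.
The definite form *tojeiidi* — last vowel /i/ (an unrounded vowel) → -dis → *tojeiididis*.

tojeiididis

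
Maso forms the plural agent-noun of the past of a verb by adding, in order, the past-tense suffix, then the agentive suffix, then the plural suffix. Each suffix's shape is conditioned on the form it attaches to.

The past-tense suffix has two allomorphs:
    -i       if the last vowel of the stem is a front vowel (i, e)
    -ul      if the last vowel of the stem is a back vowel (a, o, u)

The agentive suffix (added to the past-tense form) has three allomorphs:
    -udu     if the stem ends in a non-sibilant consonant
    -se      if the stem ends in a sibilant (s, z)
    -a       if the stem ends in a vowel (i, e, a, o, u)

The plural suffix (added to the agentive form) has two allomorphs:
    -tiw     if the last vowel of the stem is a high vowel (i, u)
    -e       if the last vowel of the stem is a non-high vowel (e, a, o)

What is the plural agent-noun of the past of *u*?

uuludutiw

*u* — last vowel /u/ (a back vowel) → -ul → *uul*.
Since the final sound of the past-tense form *uul* is /l/ (a non-sibilant consonant), it takes -udu, giving *uuludu*.
Since the last vowel of the agentive form *uuludu* is /u/ (a high vowel), it takes -tiw, giving *uuludutiw*.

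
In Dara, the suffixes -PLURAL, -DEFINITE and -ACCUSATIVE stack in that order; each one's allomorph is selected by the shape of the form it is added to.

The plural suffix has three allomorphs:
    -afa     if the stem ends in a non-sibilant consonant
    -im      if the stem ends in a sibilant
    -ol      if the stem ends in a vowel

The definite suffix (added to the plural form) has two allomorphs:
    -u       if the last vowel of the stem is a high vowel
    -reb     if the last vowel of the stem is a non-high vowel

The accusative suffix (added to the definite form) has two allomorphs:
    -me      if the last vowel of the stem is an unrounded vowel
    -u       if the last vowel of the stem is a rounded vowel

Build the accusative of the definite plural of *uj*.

ujafarebme

*uj*: final sound = /j/, a non-sibilant consonant → -afa → *ujafa*.
The plural form *ujafa* — last vowel /a/ (a non-high vowel) → -reb → *ujafareb*.
Since the last vowel of the definite form *ujafareb* is /e/ (an unrounded vowel), it takes -me, giving *ujafarebme*.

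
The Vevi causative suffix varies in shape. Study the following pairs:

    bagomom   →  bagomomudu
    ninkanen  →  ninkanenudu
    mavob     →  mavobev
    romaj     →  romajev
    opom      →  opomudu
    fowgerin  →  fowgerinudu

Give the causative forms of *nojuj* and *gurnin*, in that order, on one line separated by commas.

nojujev, gurninudu

Looking at the final consonant of each stem: -udu when the stem ends in a nasal (*bagomom*, *ninkanen*, *opom*, *fowgerin*); -ev when the stem ends in a non-nasal consonant (*mavob*, *romaj*).
*nojuj*: final consonant = /j/, non-nasal → -ev → *nojujev*.
*gurnin*: final consonant = /n/, a nasal → -udu → *gurninudu*.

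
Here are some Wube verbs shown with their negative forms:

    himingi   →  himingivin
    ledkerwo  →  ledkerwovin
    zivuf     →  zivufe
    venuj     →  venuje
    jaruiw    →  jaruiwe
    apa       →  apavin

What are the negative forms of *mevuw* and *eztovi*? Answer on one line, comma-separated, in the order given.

The alternation tracks the final sound of the stem — -e when the stem ends in a consonant (*zivuf*, *venuj*, *jaruiw*); -vin when the stem ends in a vowel (*himingi*, *ledkerwo*, *apa*).
The final sound of *mevuw* is /w/, which is a consonant, so the suffix is -e, giving *mevuwe*.
The final sound of *eztovi* is /i/, which is a vowel, so the suffix is -vin, giving *eztovivin*.

mevuwe, eztovivin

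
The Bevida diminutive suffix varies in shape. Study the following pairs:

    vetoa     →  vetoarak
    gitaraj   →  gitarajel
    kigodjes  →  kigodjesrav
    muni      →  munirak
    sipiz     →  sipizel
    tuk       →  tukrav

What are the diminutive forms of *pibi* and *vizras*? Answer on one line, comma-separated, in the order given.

pibirak, vizrasrav

The pattern is voicing of the final sound: -rav when the stem ends in a voiceless consonant (*kigodjes*, *tuk*); -el when the stem ends in a voiced consonant (*gitaraj*, *sipiz*); -rak when the stem ends in a vowel (*vetoa*, *muni*).
*pibi*: final sound = /i/, a vowel → -rak → *pibirak*.
Since the final sound of *vizras* is /s/ (a voiceless consonant), it takes -rav, giving *vizrasrav*.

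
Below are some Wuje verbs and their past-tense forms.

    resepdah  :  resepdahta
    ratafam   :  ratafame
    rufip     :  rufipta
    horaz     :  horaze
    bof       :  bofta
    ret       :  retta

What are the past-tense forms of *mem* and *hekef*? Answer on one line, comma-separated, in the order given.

The alternation tracks the final consonant of the stem — -ta when the stem ends in a voiceless consonant (*resepdah*, *rufip*, *bof*, *ret*); -e when the stem ends in a voiced consonant (*ratafam*, *horaz*).
*mem* — final consonant /m/ (voiced) → -e → *meme*.
The final consonant of *hekef* is /f/, which is voiceless, so the suffix is -ta, giving *hekefta*.

meme, hekefta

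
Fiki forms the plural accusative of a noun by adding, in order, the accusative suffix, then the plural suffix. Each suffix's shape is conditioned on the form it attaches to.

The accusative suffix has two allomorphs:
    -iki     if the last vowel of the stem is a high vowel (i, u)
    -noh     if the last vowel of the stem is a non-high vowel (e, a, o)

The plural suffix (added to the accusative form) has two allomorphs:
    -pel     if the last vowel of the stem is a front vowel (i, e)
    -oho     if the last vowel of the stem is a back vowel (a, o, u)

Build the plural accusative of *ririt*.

*ririt* — last vowel /i/ (a high vowel) → -iki → *riritiki*.
The last vowel of the accusative form *riritiki* is /i/, which is a front vowel, so the plural suffix is -pel, giving *riritikipel*.

riritikipel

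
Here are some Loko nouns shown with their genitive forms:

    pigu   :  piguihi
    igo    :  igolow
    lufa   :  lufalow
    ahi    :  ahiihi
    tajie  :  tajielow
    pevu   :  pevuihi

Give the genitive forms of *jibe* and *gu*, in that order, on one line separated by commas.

The pattern is height harmony: -ihi when the last vowel of the stem is a high vowel (*pigu*, *ahi*, *pevu*); -low when the last vowel of the stem is a non-high vowel (*igo*, *lufa*, *tajie*).
Since the last vowel of *jibe* is /e/ (a non-high vowel), it takes -low, giving *jibelow*.
*gu* — last vowel /u/ (a high vowel) → -ihi → *guihi*.

jibelow, guihi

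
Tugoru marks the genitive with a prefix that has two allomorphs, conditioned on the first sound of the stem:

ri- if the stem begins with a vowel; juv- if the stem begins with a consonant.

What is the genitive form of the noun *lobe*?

The first sound of *lobe* is /l/, which is a consonant, so the prefix is juv-, giving *juvlobe*.

juvlobe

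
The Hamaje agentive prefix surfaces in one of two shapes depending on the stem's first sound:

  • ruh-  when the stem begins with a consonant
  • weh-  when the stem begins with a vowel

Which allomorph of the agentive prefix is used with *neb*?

ruh-

Since the first sound of *neb* is /n/ (a consonant), it takes ruh-.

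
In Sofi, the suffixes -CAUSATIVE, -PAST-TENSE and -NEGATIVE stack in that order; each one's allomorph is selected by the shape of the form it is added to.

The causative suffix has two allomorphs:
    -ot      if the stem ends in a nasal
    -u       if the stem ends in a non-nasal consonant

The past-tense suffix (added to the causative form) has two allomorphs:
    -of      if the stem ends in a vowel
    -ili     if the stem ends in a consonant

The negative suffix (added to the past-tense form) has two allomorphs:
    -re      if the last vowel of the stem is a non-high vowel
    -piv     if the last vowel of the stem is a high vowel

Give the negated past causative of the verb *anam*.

anamotilipiv

The final consonant of *anam* is /m/, which is a nasal, so the causative suffix is -ot, giving *anamot*.
The causative form *anamot* — final sound /t/ (a consonant) → -ili → *anamotili*.
The past-tense form *anamotili*: last vowel = /i/, a high vowel → -piv → *anamotilipiv*.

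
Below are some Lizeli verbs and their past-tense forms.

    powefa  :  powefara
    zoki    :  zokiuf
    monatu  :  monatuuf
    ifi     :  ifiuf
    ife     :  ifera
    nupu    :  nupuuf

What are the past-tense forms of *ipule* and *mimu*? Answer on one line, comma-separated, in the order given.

Looking at the last vowel of each stem: -uf when the last vowel of the stem is a high vowel (*zoki*, *monatu*, *ifi*, *nupu*); -ra when the last vowel of the stem is a non-high vowel (*powefa*, *ife*).
*ipule* — last vowel /e/ (a non-high vowel) → -ra → *ipulera*.
The last vowel of *mimu* is /u/, which is a high vowel, so the suffix is -uf, giving *mimuuf*.

ipulera, mimuuf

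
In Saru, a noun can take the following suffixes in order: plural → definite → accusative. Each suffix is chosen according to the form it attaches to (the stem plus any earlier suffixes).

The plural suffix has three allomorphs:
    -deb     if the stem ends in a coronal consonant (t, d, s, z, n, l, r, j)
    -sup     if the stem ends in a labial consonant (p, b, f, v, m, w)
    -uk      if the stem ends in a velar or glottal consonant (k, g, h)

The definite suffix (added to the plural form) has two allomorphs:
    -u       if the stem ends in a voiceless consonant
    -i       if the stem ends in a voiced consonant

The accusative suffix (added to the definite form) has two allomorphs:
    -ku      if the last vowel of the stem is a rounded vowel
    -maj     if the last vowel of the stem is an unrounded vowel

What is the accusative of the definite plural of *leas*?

Since the final consonant of *leas* is /s/ (coronal), it takes -deb, giving *leasdeb*.
The plural form *leasdeb* — final consonant /b/ (voiced) → -i → *leasdebi*.
The last vowel of the definite form *leasdebi* is /i/, which is an unrounded vowel, so the accusative suffix is -maj, giving *leasdebimaj*.

leasdebimaj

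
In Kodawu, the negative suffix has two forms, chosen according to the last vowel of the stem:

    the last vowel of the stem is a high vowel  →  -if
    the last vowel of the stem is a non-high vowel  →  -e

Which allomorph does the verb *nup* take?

-if

Since the last vowel of *nup* is /u/ (a high vowel), it takes -if.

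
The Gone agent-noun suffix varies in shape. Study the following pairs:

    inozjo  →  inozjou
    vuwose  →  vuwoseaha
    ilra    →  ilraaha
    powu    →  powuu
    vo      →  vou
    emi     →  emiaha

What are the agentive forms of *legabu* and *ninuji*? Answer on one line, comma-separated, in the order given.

legabuu, ninujiaha

The pattern is rounding harmony: -u when the last vowel of the stem is a rounded vowel (*inozjo*, *powu*, *vo*); -aha when the last vowel of the stem is an unrounded vowel (*vuwose*, *ilra*, *emi*).
*legabu*: last vowel = /u/, a rounded vowel → -u → *legabuu*.
*ninuji* — last vowel /i/ (an unrounded vowel) → -aha → *ninujiaha*.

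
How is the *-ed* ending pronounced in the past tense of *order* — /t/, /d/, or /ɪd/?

/d/

The stem *order* ends in a voiced sound other than /d/.
The -ed suffix is realized as /ɪd/ after /t, d/; as /t/ after other voiceless consonants; and as /d/ after other voiced sounds.
So -ed on *order* is pronounced /d/.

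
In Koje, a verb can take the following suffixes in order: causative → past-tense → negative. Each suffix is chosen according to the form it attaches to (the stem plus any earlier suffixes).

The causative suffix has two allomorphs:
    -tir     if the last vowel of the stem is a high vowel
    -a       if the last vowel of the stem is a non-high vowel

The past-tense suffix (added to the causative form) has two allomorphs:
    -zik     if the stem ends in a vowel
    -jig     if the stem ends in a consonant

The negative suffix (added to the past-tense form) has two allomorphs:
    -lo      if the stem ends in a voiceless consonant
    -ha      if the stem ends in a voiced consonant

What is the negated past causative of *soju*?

*soju* — last vowel /u/ (a high vowel) → -tir → *sojutir*.
Since the final sound of the causative form *sojutir* is /r/ (a consonant), it takes -jig, giving *sojutirjig*.
The past-tense form *sojutirjig*: final consonant = /g/, voiced → -ha → *sojutirjigha*.

sojutirjigha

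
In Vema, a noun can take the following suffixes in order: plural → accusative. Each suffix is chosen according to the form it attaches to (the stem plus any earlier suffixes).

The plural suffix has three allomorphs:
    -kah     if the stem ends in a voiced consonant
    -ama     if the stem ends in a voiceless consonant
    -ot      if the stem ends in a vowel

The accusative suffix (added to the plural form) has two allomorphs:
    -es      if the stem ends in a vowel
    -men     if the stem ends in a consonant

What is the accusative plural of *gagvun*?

Since the final sound of *gagvun* is /n/ (a voiced consonant), it takes -kah, giving *gagvunkah*.
Since the final sound of the plural form *gagvunkah* is /h/ (a consonant), it takes -men, giving *gagvunkahmen*.

gagvunkahmen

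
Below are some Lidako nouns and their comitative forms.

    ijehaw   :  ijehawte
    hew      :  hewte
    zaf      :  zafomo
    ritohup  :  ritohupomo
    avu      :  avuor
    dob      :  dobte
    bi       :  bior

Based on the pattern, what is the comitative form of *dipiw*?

dipiwte

The alternation tracks the final sound of the stem — -omo when the stem ends in a voiceless consonant (*zaf*, *ritohup*); -te when the stem ends in a voiced consonant (*ijehaw*, *hew*, *dob*); -or when the stem ends in a vowel (*avu*, *bi*).
The final sound of *dipiw* is /w/, which is a voiced consonant, so the suffix is -te, giving *dipiwte*.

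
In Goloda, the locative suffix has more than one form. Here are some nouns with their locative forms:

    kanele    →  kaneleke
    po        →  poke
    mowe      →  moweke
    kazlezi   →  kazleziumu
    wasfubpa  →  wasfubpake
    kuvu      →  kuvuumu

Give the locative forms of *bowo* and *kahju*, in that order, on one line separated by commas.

Looking at the last vowel of each stem: -umu when the last vowel of the stem is a high vowel (*kazlezi*, *kuvu*); -ke when the last vowel of the stem is a non-high vowel (*kanele*, *po*, *mowe*, *wasfubpa*).
The last vowel of *bowo* is /o/, which is a non-high vowel, so the suffix is -ke, giving *bowoke*.
*kahju*: last vowel = /u/, a high vowel → -umu → *kahjuumu*.

bowoke, kahjuumu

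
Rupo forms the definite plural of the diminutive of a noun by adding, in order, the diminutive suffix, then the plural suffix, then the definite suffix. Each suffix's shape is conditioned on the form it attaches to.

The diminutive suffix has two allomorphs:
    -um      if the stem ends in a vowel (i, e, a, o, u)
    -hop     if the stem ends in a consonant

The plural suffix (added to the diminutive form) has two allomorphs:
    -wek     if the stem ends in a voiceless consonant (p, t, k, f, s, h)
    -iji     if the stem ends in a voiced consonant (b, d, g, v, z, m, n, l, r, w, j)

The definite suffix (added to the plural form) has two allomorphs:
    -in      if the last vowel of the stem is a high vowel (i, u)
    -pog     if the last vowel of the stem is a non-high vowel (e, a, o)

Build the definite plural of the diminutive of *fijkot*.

fijkothopwekpog

The final sound of *fijkot* is /t/, which is a consonant, so the diminutive suffix is -hop, giving *fijkothop*.
The diminutive form *fijkothop*: final consonant = /p/, voiceless → -wek → *fijkothopwek*.
Since the last vowel of the plural form *fijkothopwek* is /e/ (a non-high vowel), it takes -pog, giving *fijkothopwekpog*.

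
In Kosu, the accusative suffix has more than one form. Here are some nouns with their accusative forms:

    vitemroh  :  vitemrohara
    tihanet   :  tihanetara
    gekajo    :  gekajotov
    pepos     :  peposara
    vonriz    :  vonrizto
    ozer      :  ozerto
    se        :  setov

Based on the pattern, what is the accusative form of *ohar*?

The suffix is conditioned by the final sound: -ara when the stem ends in a voiceless consonant (*vitemroh*, *tihanet*, *pepos*); -to when the stem ends in a voiced consonant (*vonriz*, *ozer*); -tov when the stem ends in a vowel (*gekajo*, *se*).
The final sound of *ohar* is /r/, which is a voiced consonant, so the suffix is -to, giving *oharto*.

oharto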